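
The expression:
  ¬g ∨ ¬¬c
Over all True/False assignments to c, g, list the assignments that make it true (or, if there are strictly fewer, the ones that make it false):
is false only for:
  c=False, g=True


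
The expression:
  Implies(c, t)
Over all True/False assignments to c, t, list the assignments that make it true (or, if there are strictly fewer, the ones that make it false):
is false only for:
  c=True, t=False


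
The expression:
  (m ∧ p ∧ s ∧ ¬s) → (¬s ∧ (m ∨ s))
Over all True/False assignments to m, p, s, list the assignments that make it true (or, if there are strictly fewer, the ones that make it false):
is always true.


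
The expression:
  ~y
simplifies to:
~y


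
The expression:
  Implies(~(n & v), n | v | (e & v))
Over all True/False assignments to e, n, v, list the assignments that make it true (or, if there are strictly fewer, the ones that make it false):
is false only for:
  e=False, n=False, v=False;
  e=True, n=False, v=False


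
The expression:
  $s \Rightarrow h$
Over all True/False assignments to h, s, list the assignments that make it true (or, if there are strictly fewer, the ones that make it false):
is false only for:
  h=False, s=True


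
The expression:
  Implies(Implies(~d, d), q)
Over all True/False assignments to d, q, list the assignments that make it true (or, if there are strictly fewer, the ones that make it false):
is false only for:
  d=True, q=False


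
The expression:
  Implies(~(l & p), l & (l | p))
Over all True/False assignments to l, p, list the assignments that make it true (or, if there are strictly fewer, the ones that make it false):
is true only for:
  l=True, p=False;
  l=True, p=True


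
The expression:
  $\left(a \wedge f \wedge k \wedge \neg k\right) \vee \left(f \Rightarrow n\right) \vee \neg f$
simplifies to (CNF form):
$n \vee \neg f$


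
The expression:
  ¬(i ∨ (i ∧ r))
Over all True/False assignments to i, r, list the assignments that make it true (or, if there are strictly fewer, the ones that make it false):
is true only for:
  i=False, r=False;
  i=False, r=True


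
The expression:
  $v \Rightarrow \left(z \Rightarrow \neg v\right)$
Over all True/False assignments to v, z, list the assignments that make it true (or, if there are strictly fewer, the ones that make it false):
is false only for:
  v=True, z=True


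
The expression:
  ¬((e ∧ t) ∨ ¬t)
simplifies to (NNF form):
t ∧ ¬e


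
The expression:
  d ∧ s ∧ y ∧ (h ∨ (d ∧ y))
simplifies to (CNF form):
d ∧ s ∧ y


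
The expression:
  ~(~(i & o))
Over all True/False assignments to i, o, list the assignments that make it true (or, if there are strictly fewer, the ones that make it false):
is true only for:
  i=True, o=True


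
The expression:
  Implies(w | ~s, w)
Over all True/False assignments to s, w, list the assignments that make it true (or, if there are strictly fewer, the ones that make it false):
is false only for:
  s=False, w=False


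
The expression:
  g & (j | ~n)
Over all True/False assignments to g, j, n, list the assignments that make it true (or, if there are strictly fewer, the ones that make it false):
is true only for:
  g=True, j=False, n=False;
  g=True, j=True, n=False;
  g=True, j=True, n=True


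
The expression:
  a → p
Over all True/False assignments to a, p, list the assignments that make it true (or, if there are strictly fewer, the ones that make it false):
is false only for:
  a=True, p=False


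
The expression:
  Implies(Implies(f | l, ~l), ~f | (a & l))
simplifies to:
l | ~f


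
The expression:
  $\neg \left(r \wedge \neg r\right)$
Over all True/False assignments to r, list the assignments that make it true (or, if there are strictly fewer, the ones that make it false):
is always true.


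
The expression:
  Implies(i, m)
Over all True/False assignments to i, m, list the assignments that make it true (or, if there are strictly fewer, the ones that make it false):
is false only for:
  i=True, m=False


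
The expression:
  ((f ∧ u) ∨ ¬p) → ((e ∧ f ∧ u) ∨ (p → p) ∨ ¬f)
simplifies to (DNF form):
True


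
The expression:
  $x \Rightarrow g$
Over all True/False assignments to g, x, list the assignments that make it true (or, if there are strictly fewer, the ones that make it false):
is false only for:
  g=False, x=True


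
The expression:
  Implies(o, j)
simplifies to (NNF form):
j | ~o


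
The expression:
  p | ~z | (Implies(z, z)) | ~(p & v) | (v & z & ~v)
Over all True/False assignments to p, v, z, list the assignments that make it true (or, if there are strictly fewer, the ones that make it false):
is always true.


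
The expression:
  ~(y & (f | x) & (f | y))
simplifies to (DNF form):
~y | (~f & ~x)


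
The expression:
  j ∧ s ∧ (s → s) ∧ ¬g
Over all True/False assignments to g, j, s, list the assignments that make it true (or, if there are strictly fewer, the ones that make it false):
is true only for:
  g=False, j=True, s=True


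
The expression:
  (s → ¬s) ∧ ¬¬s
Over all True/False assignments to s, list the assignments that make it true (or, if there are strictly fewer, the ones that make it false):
is never true.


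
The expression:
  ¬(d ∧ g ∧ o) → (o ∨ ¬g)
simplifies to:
o ∨ ¬g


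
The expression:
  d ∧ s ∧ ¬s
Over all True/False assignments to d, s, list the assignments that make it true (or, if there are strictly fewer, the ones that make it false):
is never true.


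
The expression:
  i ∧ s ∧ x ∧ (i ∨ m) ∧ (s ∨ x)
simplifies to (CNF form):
i ∧ s ∧ x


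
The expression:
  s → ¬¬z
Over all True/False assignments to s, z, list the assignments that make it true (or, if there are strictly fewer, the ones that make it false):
is false only for:
  s=True, z=False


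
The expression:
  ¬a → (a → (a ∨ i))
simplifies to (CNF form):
True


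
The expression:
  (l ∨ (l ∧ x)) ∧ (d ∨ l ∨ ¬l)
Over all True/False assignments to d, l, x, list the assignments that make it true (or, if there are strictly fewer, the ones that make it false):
is true only for:
  d=False, l=True, x=False;
  d=False, l=True, x=True;
  d=True, l=True, x=False;
  d=True, l=True, x=True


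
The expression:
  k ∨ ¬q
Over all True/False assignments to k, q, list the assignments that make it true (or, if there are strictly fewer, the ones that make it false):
is false only for:
  k=False, q=True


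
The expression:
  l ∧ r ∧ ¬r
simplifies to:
False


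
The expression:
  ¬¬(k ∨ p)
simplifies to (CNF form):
k ∨ p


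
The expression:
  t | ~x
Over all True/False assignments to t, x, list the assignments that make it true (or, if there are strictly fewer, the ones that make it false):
is false only for:
  t=False, x=True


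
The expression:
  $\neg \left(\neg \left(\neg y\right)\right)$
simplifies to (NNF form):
$\neg y$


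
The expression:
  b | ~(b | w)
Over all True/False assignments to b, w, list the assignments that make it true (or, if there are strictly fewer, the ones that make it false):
is false only for:
  b=False, w=True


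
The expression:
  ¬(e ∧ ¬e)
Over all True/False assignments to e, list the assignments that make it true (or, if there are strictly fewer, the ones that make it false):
is always true.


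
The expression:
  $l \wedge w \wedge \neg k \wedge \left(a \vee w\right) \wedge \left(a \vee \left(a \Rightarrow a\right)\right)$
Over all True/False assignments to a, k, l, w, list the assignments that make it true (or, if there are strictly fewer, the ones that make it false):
is true only for:
  a=False, k=False, l=True, w=True;
  a=True, k=False, l=True, w=True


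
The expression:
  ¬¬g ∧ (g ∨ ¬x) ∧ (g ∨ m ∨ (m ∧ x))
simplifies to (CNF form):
g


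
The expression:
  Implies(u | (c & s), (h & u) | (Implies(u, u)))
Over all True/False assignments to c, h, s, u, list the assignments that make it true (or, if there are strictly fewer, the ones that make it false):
is always true.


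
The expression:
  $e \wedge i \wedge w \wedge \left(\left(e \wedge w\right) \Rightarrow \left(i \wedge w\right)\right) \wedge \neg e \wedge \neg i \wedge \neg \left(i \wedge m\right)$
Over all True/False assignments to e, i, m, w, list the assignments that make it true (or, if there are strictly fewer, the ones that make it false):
is never true.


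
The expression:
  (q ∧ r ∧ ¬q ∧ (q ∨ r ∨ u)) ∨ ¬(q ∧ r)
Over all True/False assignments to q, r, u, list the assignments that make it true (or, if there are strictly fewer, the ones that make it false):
is false only for:
  q=True, r=True, u=False;
  q=True, r=True, u=True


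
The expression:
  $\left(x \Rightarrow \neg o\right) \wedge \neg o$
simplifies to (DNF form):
$\neg o$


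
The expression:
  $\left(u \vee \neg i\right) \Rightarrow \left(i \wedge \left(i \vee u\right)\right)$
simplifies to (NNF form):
$i$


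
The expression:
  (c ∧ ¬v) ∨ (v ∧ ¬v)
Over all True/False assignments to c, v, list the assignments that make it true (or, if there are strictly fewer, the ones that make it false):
is true only for:
  c=True, v=False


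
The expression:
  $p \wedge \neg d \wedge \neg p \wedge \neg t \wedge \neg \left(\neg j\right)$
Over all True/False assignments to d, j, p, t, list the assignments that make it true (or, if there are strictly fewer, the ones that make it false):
is never true.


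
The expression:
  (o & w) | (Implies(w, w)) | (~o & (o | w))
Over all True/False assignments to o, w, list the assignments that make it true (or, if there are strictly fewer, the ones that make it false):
is always true.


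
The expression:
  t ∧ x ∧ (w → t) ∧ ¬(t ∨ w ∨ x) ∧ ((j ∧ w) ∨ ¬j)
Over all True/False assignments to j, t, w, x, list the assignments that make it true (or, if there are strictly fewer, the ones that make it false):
is never true.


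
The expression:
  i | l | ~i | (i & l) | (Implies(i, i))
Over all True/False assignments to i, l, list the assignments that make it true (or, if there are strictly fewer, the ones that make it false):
is always true.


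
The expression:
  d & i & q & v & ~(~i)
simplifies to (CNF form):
d & i & q & v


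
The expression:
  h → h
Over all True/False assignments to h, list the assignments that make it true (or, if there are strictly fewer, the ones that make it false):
is always true.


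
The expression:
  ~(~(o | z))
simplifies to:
o | z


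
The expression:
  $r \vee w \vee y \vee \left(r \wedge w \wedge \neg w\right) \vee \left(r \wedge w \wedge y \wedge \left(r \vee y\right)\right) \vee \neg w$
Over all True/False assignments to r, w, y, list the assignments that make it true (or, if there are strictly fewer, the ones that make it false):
is always true.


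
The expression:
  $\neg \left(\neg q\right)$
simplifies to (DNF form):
$q$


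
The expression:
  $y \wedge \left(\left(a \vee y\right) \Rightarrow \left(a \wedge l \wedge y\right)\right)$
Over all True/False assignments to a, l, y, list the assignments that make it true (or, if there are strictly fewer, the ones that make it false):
is true only for:
  a=True, l=True, y=True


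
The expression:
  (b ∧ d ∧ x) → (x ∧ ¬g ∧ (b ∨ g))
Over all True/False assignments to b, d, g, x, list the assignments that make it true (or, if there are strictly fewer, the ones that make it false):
is false only for:
  b=True, d=True, g=True, x=True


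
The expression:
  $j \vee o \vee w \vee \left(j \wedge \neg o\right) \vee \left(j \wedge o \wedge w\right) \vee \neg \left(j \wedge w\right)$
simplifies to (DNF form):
$\text{True}$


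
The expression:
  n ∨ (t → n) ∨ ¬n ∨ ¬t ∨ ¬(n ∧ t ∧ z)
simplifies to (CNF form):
True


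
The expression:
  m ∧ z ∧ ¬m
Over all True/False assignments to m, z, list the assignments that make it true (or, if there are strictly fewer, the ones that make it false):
is never true.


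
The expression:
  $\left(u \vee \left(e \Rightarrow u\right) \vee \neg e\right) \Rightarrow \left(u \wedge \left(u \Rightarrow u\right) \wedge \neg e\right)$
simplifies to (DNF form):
$\left(e \wedge \neg u\right) \vee \left(u \wedge \neg e\right)$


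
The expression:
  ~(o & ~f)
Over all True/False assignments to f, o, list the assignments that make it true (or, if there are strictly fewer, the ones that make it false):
is false only for:
  f=False, o=True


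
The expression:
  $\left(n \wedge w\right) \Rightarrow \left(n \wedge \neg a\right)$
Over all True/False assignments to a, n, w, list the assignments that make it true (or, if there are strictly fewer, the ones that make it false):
is false only for:
  a=True, n=True, w=True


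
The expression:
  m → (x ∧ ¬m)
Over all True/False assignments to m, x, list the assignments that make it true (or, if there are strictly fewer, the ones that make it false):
is true only for:
  m=False, x=False;
  m=False, x=True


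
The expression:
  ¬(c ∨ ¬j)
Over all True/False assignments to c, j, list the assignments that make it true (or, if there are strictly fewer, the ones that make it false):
is true only for:
  c=False, j=True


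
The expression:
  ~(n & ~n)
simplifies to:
True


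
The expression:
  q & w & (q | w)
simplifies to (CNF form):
q & w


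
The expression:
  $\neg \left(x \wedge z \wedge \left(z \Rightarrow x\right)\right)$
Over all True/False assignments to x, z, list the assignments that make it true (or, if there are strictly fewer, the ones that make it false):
is false only for:
  x=True, z=True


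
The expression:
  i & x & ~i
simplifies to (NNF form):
False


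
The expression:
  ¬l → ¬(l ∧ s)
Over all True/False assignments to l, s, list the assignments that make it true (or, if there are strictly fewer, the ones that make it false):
is always true.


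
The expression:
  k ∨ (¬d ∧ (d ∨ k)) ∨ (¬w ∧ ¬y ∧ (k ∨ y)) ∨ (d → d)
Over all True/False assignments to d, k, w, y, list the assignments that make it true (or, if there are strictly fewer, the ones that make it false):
is always true.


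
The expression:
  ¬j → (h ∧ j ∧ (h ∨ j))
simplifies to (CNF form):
j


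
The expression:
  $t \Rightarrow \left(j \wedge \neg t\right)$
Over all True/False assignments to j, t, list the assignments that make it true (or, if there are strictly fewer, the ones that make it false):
is true only for:
  j=False, t=False;
  j=True, t=False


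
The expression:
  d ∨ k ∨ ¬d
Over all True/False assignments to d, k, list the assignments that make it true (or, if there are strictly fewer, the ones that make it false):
is always true.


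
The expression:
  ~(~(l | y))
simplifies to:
l | y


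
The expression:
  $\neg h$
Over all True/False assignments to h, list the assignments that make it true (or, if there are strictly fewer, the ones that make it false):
is true only for:
  h=False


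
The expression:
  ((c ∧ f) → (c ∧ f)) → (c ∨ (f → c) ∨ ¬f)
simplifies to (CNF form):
c ∨ ¬f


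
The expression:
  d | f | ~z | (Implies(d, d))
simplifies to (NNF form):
True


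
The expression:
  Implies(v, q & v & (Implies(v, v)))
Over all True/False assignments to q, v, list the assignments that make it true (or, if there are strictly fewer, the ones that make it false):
is false only for:
  q=False, v=True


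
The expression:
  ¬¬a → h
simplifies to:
h ∨ ¬a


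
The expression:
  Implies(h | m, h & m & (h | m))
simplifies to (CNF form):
(h | ~m) & (m | ~h)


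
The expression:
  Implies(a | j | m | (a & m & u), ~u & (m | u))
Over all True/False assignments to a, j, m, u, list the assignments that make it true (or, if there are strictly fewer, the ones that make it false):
is true only for:
  a=False, j=False, m=False, u=False;
  a=False, j=False, m=False, u=True;
  a=False, j=False, m=True, u=False;
  a=False, j=True, m=True, u=False;
  a=True, j=False, m=True, u=False;
  a=True, j=True, m=True, u=False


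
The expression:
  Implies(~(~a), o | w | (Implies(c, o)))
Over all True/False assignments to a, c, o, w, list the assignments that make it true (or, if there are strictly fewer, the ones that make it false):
is false only for:
  a=True, c=True, o=False, w=False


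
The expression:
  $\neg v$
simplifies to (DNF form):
$\neg v$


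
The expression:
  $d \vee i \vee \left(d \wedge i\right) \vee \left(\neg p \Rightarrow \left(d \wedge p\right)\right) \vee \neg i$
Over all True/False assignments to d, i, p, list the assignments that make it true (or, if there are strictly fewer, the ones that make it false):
is always true.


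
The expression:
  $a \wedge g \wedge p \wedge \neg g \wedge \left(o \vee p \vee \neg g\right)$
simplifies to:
$\text{False}$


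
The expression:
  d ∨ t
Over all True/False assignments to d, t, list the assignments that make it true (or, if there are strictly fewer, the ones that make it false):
is false only for:
  d=False, t=False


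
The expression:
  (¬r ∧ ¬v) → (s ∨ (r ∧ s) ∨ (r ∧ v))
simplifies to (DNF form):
r ∨ s ∨ v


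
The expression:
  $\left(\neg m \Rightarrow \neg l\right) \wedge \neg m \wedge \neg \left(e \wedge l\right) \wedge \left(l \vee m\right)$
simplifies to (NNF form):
$\text{False}$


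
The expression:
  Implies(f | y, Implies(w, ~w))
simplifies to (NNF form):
~w | (~f & ~y)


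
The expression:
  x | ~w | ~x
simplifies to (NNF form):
True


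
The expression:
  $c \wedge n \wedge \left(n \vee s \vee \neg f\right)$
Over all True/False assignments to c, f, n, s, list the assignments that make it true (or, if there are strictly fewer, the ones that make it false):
is true only for:
  c=True, f=False, n=True, s=False;
  c=True, f=False, n=True, s=True;
  c=True, f=True, n=True, s=False;
  c=True, f=True, n=True, s=True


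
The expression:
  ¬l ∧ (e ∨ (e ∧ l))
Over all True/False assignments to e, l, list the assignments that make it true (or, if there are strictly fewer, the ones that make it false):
is true only for:
  e=True, l=False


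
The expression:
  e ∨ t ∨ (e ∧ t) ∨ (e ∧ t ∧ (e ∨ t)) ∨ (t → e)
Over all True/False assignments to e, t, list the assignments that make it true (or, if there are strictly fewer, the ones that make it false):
is always true.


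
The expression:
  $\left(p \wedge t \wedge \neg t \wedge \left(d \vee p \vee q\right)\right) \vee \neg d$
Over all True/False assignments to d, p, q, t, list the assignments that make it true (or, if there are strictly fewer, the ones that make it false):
is true only for:
  d=False, p=False, q=False, t=False;
  d=False, p=False, q=False, t=True;
  d=False, p=False, q=True, t=False;
  d=False, p=False, q=True, t=True;
  d=False, p=True, q=False, t=False;
  d=False, p=True, q=False, t=True;
  d=False, p=True, q=True, t=False;
  d=False, p=True, q=True, t=True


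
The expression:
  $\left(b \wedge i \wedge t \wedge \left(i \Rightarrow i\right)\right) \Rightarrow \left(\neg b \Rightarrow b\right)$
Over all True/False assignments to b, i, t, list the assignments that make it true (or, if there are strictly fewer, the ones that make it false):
is always true.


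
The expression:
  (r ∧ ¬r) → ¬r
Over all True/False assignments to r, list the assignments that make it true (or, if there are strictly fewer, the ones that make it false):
is always true.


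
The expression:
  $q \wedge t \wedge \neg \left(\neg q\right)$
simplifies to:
$q \wedge t$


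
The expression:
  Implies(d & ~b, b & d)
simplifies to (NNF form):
b | ~d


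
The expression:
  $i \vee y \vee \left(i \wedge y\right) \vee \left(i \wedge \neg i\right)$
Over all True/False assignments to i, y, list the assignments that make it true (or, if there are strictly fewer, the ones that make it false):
is false only for:
  i=False, y=False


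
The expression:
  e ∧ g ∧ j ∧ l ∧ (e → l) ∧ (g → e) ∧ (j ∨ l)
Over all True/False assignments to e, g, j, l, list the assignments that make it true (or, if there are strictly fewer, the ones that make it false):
is true only for:
  e=True, g=True, j=True, l=True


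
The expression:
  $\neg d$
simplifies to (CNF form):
$\neg d$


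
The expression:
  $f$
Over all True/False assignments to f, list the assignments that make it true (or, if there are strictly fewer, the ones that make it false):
is true only for:
  f=True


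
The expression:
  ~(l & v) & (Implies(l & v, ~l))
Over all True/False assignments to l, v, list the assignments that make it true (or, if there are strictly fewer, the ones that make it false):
is false only for:
  l=True, v=True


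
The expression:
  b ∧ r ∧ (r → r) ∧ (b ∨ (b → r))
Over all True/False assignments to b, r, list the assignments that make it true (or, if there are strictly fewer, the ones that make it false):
is true only for:
  b=True, r=True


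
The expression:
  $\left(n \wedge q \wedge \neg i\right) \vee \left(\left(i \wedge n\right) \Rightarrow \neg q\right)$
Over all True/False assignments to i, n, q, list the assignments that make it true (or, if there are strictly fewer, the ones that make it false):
is false only for:
  i=True, n=True, q=True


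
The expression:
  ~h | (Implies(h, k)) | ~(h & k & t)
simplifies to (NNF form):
True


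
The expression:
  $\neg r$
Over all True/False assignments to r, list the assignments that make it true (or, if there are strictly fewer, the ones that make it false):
is true only for:
  r=False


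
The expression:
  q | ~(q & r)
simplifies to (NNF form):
True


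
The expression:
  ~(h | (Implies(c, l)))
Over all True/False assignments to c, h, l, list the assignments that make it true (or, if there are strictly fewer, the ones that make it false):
is true only for:
  c=True, h=False, l=False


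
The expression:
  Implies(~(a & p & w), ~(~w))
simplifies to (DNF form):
w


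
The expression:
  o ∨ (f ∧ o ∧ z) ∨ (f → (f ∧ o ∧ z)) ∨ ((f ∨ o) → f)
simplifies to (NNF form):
True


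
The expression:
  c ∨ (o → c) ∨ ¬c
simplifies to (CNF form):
True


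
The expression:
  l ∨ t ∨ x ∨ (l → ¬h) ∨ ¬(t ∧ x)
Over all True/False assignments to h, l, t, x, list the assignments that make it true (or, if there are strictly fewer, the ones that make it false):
is always true.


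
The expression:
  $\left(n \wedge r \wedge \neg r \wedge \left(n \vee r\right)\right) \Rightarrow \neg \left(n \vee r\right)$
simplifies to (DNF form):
$\text{True}$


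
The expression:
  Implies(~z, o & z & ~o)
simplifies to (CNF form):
z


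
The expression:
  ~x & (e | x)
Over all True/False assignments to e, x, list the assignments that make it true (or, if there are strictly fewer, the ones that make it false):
is true only for:
  e=True, x=False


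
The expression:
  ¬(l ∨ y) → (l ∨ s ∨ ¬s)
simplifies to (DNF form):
True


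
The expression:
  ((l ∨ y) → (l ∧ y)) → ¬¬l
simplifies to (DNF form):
l ∨ y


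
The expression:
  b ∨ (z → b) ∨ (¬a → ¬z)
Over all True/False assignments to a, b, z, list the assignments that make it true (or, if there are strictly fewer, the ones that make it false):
is false only for:
  a=False, b=False, z=True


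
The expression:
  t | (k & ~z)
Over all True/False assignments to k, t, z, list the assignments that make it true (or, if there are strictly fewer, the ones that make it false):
is false only for:
  k=False, t=False, z=False;
  k=False, t=False, z=True;
  k=True, t=False, z=True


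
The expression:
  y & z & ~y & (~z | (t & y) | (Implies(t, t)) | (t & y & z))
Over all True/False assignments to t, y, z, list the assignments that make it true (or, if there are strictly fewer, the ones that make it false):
is never true.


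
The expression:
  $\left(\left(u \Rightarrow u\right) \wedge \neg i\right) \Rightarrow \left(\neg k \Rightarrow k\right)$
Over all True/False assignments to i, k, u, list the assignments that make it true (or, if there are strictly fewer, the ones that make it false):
is false only for:
  i=False, k=False, u=False;
  i=False, k=False, u=True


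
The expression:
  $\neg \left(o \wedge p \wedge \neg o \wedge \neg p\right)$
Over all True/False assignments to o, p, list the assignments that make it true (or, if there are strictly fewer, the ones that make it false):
is always true.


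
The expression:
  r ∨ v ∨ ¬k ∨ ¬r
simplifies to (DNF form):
True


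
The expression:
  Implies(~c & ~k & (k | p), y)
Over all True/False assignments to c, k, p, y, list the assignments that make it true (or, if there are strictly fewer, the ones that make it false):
is false only for:
  c=False, k=False, p=True, y=False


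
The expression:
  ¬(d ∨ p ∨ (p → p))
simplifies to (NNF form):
False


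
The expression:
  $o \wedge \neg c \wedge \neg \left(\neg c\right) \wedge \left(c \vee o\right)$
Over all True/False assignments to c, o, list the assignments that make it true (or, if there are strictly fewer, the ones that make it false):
is never true.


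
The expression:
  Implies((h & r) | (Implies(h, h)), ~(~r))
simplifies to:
r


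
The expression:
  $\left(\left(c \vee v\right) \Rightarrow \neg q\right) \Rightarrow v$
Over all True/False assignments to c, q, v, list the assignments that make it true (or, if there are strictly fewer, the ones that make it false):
is false only for:
  c=False, q=False, v=False;
  c=False, q=True, v=False;
  c=True, q=False, v=False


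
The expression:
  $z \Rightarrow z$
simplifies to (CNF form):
$\text{True}$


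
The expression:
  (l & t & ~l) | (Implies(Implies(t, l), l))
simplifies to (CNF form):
l | t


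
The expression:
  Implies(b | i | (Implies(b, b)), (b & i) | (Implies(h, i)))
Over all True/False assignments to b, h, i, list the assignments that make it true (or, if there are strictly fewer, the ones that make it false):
is false only for:
  b=False, h=True, i=False;
  b=True, h=True, i=False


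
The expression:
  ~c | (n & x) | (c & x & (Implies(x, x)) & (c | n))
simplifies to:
x | ~c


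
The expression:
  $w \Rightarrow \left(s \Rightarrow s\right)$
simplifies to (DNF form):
$\text{True}$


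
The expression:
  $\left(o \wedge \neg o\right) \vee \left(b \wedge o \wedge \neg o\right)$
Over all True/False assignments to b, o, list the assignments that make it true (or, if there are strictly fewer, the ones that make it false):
is never true.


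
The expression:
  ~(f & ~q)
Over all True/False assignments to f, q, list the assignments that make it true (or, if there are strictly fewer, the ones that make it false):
is false only for:
  f=True, q=False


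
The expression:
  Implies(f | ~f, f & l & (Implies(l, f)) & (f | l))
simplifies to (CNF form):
f & l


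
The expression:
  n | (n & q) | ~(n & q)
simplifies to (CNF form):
True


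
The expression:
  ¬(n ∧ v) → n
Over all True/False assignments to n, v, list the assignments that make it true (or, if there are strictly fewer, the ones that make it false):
is true only for:
  n=True, v=False;
  n=True, v=True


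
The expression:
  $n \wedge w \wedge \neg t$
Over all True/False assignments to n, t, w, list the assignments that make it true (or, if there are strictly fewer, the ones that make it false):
is true only for:
  n=True, t=False, w=True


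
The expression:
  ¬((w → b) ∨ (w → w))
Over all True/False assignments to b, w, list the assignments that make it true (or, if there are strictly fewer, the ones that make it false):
is never true.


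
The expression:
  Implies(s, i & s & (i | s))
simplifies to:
i | ~s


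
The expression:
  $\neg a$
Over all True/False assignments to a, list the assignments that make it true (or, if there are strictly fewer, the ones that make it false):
is true only for:
  a=False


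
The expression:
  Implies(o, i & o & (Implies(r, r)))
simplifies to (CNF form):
i | ~o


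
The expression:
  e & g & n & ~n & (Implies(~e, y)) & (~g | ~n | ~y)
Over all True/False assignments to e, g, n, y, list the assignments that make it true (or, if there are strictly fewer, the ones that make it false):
is never true.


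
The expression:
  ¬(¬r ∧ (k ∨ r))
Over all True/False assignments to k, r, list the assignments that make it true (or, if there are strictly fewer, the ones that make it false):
is false only for:
  k=True, r=False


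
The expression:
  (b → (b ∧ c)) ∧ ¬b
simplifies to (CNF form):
¬b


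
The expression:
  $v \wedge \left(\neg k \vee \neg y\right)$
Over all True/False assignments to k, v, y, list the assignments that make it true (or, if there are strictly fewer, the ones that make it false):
is true only for:
  k=False, v=True, y=False;
  k=False, v=True, y=True;
  k=True, v=True, y=False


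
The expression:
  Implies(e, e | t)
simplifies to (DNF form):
True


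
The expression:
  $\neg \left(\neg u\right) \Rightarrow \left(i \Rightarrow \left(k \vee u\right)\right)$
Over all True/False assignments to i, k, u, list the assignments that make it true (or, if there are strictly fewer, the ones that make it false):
is always true.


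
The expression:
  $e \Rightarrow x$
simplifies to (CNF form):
$x \vee \neg e$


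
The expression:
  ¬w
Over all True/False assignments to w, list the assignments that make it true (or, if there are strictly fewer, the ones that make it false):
is true only for:
  w=False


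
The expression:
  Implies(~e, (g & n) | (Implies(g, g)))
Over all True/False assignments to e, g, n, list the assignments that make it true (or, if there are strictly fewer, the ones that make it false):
is always true.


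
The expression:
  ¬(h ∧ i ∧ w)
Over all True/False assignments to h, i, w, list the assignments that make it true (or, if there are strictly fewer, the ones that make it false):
is false only for:
  h=True, i=True, w=True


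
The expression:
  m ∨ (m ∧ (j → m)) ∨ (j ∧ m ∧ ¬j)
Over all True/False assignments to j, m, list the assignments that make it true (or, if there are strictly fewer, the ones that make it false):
is true only for:
  j=False, m=True;
  j=True, m=True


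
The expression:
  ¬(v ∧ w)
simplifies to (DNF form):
¬v ∨ ¬w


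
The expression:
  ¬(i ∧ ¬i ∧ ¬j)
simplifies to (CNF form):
True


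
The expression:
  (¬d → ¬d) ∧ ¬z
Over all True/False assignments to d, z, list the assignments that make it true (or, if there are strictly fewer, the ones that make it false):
is true only for:
  d=False, z=False;
  d=True, z=False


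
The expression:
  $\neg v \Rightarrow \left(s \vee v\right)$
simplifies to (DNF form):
$s \vee v$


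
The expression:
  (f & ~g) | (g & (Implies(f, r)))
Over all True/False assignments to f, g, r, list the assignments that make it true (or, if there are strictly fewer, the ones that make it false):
is false only for:
  f=False, g=False, r=False;
  f=False, g=False, r=True;
  f=True, g=True, r=False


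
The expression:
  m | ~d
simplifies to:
m | ~d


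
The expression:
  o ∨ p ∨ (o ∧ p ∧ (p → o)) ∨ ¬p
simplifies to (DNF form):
True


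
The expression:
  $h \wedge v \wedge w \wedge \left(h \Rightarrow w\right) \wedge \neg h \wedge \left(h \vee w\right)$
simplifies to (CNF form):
$\text{False}$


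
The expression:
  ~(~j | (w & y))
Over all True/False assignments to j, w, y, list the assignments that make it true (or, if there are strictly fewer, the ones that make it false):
is true only for:
  j=True, w=False, y=False;
  j=True, w=False, y=True;
  j=True, w=True, y=False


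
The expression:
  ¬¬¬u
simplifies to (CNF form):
¬u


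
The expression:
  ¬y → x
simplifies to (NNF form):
x ∨ y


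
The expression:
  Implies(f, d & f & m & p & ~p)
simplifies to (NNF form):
~f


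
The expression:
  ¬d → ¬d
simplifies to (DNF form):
True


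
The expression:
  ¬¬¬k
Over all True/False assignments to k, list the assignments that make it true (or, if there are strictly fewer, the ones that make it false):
is true only for:
  k=False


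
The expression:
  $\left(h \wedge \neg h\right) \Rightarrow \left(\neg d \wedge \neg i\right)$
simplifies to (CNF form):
$\text{True}$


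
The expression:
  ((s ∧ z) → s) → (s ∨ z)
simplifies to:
s ∨ z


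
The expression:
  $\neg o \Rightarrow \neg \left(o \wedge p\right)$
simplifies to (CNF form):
$\text{True}$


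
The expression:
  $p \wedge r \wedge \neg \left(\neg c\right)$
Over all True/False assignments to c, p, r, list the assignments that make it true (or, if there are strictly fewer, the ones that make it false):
is true only for:
  c=True, p=True, r=True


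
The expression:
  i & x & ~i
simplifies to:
False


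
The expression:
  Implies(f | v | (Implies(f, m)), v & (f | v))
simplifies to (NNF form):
v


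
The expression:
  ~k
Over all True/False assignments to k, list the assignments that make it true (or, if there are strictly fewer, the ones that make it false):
is true only for:
  k=False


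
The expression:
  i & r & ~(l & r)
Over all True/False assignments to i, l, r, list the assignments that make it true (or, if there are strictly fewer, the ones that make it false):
is true only for:
  i=True, l=False, r=True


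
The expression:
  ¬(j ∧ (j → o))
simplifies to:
¬j ∨ ¬o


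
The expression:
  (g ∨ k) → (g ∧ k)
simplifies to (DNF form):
(g ∧ k) ∨ (¬g ∧ ¬k)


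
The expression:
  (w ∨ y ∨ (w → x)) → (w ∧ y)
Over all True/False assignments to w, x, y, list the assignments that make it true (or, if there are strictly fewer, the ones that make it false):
is true only for:
  w=True, x=False, y=True;
  w=True, x=True, y=True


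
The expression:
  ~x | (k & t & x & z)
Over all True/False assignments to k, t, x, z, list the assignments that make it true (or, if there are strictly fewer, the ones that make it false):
is false only for:
  k=False, t=False, x=True, z=False;
  k=False, t=False, x=True, z=True;
  k=False, t=True, x=True, z=False;
  k=False, t=True, x=True, z=True;
  k=True, t=False, x=True, z=False;
  k=True, t=False, x=True, z=True;
  k=True, t=True, x=True, z=False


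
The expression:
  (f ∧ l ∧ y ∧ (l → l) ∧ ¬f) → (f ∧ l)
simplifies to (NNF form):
True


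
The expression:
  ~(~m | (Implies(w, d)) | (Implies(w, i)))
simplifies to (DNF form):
m & w & ~d & ~i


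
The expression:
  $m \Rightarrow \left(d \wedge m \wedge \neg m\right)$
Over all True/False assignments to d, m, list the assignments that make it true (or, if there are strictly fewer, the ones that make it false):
is true only for:
  d=False, m=False;
  d=True, m=False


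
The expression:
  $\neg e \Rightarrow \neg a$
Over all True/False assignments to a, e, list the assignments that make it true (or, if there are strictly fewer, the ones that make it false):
is false only for:
  a=True, e=False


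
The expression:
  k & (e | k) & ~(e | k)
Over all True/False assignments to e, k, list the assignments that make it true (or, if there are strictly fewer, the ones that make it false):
is never true.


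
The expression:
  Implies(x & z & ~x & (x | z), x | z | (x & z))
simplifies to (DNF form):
True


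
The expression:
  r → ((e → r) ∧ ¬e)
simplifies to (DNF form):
¬e ∨ ¬r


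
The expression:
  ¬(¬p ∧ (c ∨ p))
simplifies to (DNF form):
p ∨ ¬c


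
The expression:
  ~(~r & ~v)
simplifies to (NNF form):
r | v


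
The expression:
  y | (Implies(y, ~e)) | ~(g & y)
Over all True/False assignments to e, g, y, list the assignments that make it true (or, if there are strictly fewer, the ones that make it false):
is always true.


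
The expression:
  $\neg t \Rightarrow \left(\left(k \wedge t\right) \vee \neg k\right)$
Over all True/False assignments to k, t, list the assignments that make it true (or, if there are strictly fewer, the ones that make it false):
is false only for:
  k=True, t=False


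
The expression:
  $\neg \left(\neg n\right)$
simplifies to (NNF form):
$n$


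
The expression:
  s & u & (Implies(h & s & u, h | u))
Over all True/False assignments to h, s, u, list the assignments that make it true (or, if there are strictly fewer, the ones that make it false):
is true only for:
  h=False, s=True, u=True;
  h=True, s=True, u=True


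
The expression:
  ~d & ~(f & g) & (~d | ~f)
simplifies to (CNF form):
~d & (~f | ~g)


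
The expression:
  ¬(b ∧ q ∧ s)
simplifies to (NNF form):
¬b ∨ ¬q ∨ ¬s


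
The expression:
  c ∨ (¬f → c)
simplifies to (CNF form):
c ∨ f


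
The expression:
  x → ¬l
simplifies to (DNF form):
¬l ∨ ¬x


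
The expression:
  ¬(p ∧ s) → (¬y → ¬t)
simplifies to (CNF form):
(p ∨ y ∨ ¬t) ∧ (s ∨ y ∨ ¬t)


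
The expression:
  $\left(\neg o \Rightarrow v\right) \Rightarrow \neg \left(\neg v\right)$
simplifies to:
$v \vee \neg o$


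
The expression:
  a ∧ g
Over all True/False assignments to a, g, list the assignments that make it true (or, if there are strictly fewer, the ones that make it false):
is true only for:
  a=True, g=True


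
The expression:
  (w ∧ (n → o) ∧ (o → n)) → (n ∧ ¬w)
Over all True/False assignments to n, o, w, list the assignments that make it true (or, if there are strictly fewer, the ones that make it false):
is false only for:
  n=False, o=False, w=True;
  n=True, o=True, w=True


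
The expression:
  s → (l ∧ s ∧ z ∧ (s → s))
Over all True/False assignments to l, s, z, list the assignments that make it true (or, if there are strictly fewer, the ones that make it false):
is false only for:
  l=False, s=True, z=False;
  l=False, s=True, z=True;
  l=True, s=True, z=False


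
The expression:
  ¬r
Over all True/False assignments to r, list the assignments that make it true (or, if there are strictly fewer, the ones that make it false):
is true only for:
  r=False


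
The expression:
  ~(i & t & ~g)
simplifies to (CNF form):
g | ~i | ~t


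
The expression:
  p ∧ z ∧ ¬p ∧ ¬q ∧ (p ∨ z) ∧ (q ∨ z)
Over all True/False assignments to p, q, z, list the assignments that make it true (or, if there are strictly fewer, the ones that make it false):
is never true.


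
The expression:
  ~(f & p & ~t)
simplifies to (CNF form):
t | ~f | ~p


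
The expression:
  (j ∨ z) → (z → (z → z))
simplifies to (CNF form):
True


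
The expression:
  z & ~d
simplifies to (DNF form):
z & ~d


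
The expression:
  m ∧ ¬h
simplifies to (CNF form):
m ∧ ¬h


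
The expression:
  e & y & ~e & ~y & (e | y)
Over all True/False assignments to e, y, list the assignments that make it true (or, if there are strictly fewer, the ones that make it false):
is never true.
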